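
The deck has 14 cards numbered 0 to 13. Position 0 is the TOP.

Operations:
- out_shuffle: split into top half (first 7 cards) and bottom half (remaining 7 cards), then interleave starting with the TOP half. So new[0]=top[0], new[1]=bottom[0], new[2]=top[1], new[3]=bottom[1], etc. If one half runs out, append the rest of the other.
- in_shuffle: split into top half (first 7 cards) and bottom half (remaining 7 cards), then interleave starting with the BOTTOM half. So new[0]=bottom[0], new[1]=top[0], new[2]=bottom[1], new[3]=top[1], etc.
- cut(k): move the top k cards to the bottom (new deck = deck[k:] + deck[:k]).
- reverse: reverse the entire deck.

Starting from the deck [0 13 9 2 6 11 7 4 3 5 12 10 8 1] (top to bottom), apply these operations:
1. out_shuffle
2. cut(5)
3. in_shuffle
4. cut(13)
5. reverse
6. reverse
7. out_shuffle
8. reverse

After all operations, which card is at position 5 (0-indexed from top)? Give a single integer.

After op 1 (out_shuffle): [0 4 13 3 9 5 2 12 6 10 11 8 7 1]
After op 2 (cut(5)): [5 2 12 6 10 11 8 7 1 0 4 13 3 9]
After op 3 (in_shuffle): [7 5 1 2 0 12 4 6 13 10 3 11 9 8]
After op 4 (cut(13)): [8 7 5 1 2 0 12 4 6 13 10 3 11 9]
After op 5 (reverse): [9 11 3 10 13 6 4 12 0 2 1 5 7 8]
After op 6 (reverse): [8 7 5 1 2 0 12 4 6 13 10 3 11 9]
After op 7 (out_shuffle): [8 4 7 6 5 13 1 10 2 3 0 11 12 9]
After op 8 (reverse): [9 12 11 0 3 2 10 1 13 5 6 7 4 8]
Position 5: card 2.

Answer: 2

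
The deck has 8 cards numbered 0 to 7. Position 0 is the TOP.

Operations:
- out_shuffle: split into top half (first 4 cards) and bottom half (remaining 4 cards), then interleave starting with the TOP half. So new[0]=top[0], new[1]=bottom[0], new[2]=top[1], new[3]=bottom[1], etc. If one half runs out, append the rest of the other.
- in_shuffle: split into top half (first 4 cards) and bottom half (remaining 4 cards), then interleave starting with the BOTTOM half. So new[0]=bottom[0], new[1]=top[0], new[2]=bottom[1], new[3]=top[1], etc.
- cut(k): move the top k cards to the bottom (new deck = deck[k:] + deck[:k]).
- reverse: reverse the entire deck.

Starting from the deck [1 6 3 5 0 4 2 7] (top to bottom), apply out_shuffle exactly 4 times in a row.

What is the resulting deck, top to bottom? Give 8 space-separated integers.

After op 1 (out_shuffle): [1 0 6 4 3 2 5 7]
After op 2 (out_shuffle): [1 3 0 2 6 5 4 7]
After op 3 (out_shuffle): [1 6 3 5 0 4 2 7]
After op 4 (out_shuffle): [1 0 6 4 3 2 5 7]

Answer: 1 0 6 4 3 2 5 7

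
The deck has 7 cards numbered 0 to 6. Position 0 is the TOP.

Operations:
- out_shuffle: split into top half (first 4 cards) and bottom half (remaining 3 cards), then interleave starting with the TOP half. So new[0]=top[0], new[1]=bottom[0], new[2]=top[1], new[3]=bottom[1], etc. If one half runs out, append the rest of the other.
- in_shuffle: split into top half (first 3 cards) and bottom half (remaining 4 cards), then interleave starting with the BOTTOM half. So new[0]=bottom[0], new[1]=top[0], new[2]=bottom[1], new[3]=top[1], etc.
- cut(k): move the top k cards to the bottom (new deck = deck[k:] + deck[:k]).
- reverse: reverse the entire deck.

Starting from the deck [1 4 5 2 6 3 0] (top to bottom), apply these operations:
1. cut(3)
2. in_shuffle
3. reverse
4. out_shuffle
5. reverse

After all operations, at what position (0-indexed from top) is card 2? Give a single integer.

After op 1 (cut(3)): [2 6 3 0 1 4 5]
After op 2 (in_shuffle): [0 2 1 6 4 3 5]
After op 3 (reverse): [5 3 4 6 1 2 0]
After op 4 (out_shuffle): [5 1 3 2 4 0 6]
After op 5 (reverse): [6 0 4 2 3 1 5]
Card 2 is at position 3.

Answer: 3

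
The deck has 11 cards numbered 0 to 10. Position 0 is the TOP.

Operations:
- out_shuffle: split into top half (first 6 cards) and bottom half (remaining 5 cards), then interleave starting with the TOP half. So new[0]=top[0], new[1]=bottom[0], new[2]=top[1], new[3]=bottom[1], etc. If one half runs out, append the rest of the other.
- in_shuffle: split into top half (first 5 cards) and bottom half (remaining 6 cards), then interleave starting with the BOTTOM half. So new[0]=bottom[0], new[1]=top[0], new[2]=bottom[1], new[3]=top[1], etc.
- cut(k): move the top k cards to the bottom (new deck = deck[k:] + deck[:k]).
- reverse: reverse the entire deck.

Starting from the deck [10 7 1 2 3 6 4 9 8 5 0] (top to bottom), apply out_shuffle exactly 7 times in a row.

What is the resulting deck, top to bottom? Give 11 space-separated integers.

Answer: 10 8 6 1 0 9 3 7 5 4 2

Derivation:
After op 1 (out_shuffle): [10 4 7 9 1 8 2 5 3 0 6]
After op 2 (out_shuffle): [10 2 4 5 7 3 9 0 1 6 8]
After op 3 (out_shuffle): [10 9 2 0 4 1 5 6 7 8 3]
After op 4 (out_shuffle): [10 5 9 6 2 7 0 8 4 3 1]
After op 5 (out_shuffle): [10 0 5 8 9 4 6 3 2 1 7]
After op 6 (out_shuffle): [10 6 0 3 5 2 8 1 9 7 4]
After op 7 (out_shuffle): [10 8 6 1 0 9 3 7 5 4 2]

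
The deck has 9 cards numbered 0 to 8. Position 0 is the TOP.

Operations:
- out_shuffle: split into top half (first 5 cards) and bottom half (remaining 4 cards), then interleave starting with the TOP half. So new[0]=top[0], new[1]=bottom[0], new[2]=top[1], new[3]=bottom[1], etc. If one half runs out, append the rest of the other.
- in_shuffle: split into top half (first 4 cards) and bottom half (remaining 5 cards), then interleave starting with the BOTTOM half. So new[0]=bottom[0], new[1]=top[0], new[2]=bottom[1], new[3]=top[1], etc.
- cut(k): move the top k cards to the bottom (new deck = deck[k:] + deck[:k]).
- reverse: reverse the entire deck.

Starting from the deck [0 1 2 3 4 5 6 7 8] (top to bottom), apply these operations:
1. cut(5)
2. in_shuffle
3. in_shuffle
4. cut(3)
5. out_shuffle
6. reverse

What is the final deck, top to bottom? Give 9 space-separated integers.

Answer: 6 7 8 0 1 2 3 4 5

Derivation:
After op 1 (cut(5)): [5 6 7 8 0 1 2 3 4]
After op 2 (in_shuffle): [0 5 1 6 2 7 3 8 4]
After op 3 (in_shuffle): [2 0 7 5 3 1 8 6 4]
After op 4 (cut(3)): [5 3 1 8 6 4 2 0 7]
After op 5 (out_shuffle): [5 4 3 2 1 0 8 7 6]
After op 6 (reverse): [6 7 8 0 1 2 3 4 5]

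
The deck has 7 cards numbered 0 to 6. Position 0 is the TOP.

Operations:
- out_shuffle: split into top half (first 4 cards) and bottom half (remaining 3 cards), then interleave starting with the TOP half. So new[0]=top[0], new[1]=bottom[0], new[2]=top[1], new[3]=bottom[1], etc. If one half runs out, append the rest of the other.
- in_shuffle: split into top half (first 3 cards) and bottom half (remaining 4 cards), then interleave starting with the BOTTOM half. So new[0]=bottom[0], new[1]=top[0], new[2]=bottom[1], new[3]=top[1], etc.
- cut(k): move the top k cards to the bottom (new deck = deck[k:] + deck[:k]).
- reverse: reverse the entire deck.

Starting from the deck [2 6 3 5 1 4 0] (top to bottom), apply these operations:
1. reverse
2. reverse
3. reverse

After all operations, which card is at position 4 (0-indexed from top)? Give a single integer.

After op 1 (reverse): [0 4 1 5 3 6 2]
After op 2 (reverse): [2 6 3 5 1 4 0]
After op 3 (reverse): [0 4 1 5 3 6 2]
Position 4: card 3.

Answer: 3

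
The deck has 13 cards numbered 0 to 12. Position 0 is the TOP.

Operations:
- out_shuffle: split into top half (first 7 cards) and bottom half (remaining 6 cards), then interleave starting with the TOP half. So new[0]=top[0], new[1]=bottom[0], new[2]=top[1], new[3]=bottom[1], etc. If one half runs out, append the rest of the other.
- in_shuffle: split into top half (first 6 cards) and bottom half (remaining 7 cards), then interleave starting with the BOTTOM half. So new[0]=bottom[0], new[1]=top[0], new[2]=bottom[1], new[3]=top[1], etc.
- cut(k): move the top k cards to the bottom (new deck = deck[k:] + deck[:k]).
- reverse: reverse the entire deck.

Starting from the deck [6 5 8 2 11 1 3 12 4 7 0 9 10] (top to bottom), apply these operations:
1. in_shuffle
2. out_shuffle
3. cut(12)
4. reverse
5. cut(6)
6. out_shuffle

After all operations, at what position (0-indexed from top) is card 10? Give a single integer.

After op 1 (in_shuffle): [3 6 12 5 4 8 7 2 0 11 9 1 10]
After op 2 (out_shuffle): [3 2 6 0 12 11 5 9 4 1 8 10 7]
After op 3 (cut(12)): [7 3 2 6 0 12 11 5 9 4 1 8 10]
After op 4 (reverse): [10 8 1 4 9 5 11 12 0 6 2 3 7]
After op 5 (cut(6)): [11 12 0 6 2 3 7 10 8 1 4 9 5]
After op 6 (out_shuffle): [11 10 12 8 0 1 6 4 2 9 3 5 7]
Card 10 is at position 1.

Answer: 1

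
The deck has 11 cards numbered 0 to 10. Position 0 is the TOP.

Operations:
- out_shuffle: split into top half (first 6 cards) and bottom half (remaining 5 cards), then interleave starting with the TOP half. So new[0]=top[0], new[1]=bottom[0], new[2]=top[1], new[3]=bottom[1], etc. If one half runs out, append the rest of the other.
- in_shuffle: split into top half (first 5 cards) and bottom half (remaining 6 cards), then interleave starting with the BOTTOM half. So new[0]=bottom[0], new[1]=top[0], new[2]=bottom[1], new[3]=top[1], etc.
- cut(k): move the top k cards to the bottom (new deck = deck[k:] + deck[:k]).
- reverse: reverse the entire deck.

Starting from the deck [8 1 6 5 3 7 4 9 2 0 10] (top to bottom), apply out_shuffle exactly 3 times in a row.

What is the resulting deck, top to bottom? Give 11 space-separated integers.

Answer: 8 9 5 10 4 6 0 7 1 2 3

Derivation:
After op 1 (out_shuffle): [8 4 1 9 6 2 5 0 3 10 7]
After op 2 (out_shuffle): [8 5 4 0 1 3 9 10 6 7 2]
After op 3 (out_shuffle): [8 9 5 10 4 6 0 7 1 2 3]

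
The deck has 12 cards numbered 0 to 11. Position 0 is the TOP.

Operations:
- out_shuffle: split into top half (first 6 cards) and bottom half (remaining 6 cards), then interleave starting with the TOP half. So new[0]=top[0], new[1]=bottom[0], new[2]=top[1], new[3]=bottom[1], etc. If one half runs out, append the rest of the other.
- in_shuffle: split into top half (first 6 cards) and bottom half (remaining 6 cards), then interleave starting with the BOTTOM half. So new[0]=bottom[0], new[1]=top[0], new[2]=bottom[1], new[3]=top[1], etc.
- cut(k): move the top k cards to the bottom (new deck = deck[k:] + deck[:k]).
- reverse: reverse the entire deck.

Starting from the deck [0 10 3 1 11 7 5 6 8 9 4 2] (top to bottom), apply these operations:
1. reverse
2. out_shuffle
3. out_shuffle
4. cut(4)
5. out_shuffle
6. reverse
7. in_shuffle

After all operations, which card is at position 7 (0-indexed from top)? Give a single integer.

After op 1 (reverse): [2 4 9 8 6 5 7 11 1 3 10 0]
After op 2 (out_shuffle): [2 7 4 11 9 1 8 3 6 10 5 0]
After op 3 (out_shuffle): [2 8 7 3 4 6 11 10 9 5 1 0]
After op 4 (cut(4)): [4 6 11 10 9 5 1 0 2 8 7 3]
After op 5 (out_shuffle): [4 1 6 0 11 2 10 8 9 7 5 3]
After op 6 (reverse): [3 5 7 9 8 10 2 11 0 6 1 4]
After op 7 (in_shuffle): [2 3 11 5 0 7 6 9 1 8 4 10]
Position 7: card 9.

Answer: 9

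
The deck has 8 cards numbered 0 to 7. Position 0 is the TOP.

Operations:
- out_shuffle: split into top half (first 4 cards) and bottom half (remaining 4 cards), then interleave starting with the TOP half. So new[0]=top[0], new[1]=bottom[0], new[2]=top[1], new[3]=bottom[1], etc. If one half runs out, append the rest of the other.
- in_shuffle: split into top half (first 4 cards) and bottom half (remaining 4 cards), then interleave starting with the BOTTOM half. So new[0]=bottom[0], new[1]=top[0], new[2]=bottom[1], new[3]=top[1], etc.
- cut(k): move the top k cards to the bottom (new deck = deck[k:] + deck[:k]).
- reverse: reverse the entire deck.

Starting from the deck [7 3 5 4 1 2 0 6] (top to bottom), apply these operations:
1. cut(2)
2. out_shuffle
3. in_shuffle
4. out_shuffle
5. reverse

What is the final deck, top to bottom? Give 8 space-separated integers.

After op 1 (cut(2)): [5 4 1 2 0 6 7 3]
After op 2 (out_shuffle): [5 0 4 6 1 7 2 3]
After op 3 (in_shuffle): [1 5 7 0 2 4 3 6]
After op 4 (out_shuffle): [1 2 5 4 7 3 0 6]
After op 5 (reverse): [6 0 3 7 4 5 2 1]

Answer: 6 0 3 7 4 5 2 1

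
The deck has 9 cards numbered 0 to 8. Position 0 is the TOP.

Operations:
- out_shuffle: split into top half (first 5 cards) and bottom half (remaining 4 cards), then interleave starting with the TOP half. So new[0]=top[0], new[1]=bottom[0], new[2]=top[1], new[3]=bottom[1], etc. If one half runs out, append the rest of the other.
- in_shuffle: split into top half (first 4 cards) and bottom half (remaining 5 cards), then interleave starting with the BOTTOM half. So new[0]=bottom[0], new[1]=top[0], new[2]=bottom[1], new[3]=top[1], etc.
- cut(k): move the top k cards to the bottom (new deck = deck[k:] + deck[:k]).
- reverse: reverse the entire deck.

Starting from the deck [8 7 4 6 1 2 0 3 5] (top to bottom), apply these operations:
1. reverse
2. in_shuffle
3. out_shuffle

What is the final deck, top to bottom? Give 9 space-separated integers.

Answer: 1 0 5 7 6 2 3 8 4

Derivation:
After op 1 (reverse): [5 3 0 2 1 6 4 7 8]
After op 2 (in_shuffle): [1 5 6 3 4 0 7 2 8]
After op 3 (out_shuffle): [1 0 5 7 6 2 3 8 4]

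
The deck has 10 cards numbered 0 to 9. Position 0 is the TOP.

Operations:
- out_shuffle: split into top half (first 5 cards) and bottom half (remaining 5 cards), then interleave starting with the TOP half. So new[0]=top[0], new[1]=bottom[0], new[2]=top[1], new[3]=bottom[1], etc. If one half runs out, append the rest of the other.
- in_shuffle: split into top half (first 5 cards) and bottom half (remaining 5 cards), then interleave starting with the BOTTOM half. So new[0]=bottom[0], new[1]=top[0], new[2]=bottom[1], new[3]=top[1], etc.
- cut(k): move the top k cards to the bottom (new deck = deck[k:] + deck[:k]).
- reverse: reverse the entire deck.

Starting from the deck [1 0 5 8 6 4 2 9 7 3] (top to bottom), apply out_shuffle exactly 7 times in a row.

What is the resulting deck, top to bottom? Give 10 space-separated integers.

After op 1 (out_shuffle): [1 4 0 2 5 9 8 7 6 3]
After op 2 (out_shuffle): [1 9 4 8 0 7 2 6 5 3]
After op 3 (out_shuffle): [1 7 9 2 4 6 8 5 0 3]
After op 4 (out_shuffle): [1 6 7 8 9 5 2 0 4 3]
After op 5 (out_shuffle): [1 5 6 2 7 0 8 4 9 3]
After op 6 (out_shuffle): [1 0 5 8 6 4 2 9 7 3]
After op 7 (out_shuffle): [1 4 0 2 5 9 8 7 6 3]

Answer: 1 4 0 2 5 9 8 7 6 3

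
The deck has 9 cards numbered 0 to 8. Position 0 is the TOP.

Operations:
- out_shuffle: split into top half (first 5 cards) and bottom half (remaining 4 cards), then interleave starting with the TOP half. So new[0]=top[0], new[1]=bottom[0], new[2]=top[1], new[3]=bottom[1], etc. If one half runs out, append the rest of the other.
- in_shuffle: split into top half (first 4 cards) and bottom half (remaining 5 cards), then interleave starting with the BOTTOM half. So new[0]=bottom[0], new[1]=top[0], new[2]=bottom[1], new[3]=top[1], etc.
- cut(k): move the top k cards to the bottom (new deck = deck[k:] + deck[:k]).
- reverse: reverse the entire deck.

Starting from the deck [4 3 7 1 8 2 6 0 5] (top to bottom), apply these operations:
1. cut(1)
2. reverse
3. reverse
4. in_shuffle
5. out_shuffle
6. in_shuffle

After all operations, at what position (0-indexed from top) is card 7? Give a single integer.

After op 1 (cut(1)): [3 7 1 8 2 6 0 5 4]
After op 2 (reverse): [4 5 0 6 2 8 1 7 3]
After op 3 (reverse): [3 7 1 8 2 6 0 5 4]
After op 4 (in_shuffle): [2 3 6 7 0 1 5 8 4]
After op 5 (out_shuffle): [2 1 3 5 6 8 7 4 0]
After op 6 (in_shuffle): [6 2 8 1 7 3 4 5 0]
Card 7 is at position 4.

Answer: 4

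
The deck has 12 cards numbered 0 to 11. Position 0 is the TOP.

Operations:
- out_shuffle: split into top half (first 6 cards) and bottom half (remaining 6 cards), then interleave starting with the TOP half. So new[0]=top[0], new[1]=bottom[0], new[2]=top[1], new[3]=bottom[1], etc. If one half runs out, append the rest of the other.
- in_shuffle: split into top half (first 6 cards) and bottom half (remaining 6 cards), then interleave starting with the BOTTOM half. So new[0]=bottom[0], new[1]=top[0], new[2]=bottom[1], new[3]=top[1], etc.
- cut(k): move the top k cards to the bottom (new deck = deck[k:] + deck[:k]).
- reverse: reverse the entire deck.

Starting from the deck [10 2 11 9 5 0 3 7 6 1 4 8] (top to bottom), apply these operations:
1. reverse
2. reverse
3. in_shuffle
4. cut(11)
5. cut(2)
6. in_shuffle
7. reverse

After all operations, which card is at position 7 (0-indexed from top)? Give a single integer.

After op 1 (reverse): [8 4 1 6 7 3 0 5 9 11 2 10]
After op 2 (reverse): [10 2 11 9 5 0 3 7 6 1 4 8]
After op 3 (in_shuffle): [3 10 7 2 6 11 1 9 4 5 8 0]
After op 4 (cut(11)): [0 3 10 7 2 6 11 1 9 4 5 8]
After op 5 (cut(2)): [10 7 2 6 11 1 9 4 5 8 0 3]
After op 6 (in_shuffle): [9 10 4 7 5 2 8 6 0 11 3 1]
After op 7 (reverse): [1 3 11 0 6 8 2 5 7 4 10 9]
Position 7: card 5.

Answer: 5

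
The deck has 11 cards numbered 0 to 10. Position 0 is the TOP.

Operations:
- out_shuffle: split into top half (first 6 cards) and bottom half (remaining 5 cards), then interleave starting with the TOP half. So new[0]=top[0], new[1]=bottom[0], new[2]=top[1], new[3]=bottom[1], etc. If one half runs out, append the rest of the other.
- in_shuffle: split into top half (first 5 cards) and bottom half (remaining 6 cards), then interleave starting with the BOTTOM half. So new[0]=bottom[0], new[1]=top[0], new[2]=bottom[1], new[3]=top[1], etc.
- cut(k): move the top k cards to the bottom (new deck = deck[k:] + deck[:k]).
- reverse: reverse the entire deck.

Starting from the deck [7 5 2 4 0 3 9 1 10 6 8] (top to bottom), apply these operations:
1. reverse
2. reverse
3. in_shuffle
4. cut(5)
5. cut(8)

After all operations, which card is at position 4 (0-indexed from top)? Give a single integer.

After op 1 (reverse): [8 6 10 1 9 3 0 4 2 5 7]
After op 2 (reverse): [7 5 2 4 0 3 9 1 10 6 8]
After op 3 (in_shuffle): [3 7 9 5 1 2 10 4 6 0 8]
After op 4 (cut(5)): [2 10 4 6 0 8 3 7 9 5 1]
After op 5 (cut(8)): [9 5 1 2 10 4 6 0 8 3 7]
Position 4: card 10.

Answer: 10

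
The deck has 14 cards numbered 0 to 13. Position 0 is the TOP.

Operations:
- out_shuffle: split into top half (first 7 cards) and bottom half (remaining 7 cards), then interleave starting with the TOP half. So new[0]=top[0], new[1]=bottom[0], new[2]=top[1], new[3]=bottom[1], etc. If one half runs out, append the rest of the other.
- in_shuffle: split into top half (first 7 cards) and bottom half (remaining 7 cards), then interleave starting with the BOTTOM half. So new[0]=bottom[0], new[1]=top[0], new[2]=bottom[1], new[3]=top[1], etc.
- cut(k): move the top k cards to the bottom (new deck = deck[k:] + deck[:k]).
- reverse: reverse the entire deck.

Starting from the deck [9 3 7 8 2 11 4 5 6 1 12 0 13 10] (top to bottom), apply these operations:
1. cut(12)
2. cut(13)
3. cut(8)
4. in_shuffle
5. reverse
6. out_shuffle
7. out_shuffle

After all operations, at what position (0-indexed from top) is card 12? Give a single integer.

Answer: 8

Derivation:
After op 1 (cut(12)): [13 10 9 3 7 8 2 11 4 5 6 1 12 0]
After op 2 (cut(13)): [0 13 10 9 3 7 8 2 11 4 5 6 1 12]
After op 3 (cut(8)): [11 4 5 6 1 12 0 13 10 9 3 7 8 2]
After op 4 (in_shuffle): [13 11 10 4 9 5 3 6 7 1 8 12 2 0]
After op 5 (reverse): [0 2 12 8 1 7 6 3 5 9 4 10 11 13]
After op 6 (out_shuffle): [0 3 2 5 12 9 8 4 1 10 7 11 6 13]
After op 7 (out_shuffle): [0 4 3 1 2 10 5 7 12 11 9 6 8 13]
Card 12 is at position 8.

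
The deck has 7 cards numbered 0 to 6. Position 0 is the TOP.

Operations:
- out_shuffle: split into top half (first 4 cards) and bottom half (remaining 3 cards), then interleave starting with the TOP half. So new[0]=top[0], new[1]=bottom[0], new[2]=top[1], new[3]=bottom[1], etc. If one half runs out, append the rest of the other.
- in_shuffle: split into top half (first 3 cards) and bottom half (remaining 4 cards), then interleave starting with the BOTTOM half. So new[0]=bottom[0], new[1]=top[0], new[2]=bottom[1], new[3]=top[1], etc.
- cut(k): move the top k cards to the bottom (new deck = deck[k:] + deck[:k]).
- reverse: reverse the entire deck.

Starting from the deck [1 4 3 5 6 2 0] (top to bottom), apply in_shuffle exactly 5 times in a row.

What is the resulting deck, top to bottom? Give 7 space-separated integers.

After op 1 (in_shuffle): [5 1 6 4 2 3 0]
After op 2 (in_shuffle): [4 5 2 1 3 6 0]
After op 3 (in_shuffle): [1 4 3 5 6 2 0]
After op 4 (in_shuffle): [5 1 6 4 2 3 0]
After op 5 (in_shuffle): [4 5 2 1 3 6 0]

Answer: 4 5 2 1 3 6 0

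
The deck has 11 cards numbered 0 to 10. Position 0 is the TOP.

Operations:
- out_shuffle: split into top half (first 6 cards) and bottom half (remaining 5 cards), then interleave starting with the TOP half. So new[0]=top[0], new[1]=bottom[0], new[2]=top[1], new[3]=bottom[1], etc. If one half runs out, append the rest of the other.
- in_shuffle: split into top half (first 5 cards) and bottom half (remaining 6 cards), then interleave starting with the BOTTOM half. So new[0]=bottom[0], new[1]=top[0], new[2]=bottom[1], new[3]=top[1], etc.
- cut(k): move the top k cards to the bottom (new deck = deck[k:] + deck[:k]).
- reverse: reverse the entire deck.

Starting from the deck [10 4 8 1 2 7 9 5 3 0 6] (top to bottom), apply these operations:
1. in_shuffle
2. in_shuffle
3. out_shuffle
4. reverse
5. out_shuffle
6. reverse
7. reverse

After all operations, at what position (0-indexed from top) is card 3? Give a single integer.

After op 1 (in_shuffle): [7 10 9 4 5 8 3 1 0 2 6]
After op 2 (in_shuffle): [8 7 3 10 1 9 0 4 2 5 6]
After op 3 (out_shuffle): [8 0 7 4 3 2 10 5 1 6 9]
After op 4 (reverse): [9 6 1 5 10 2 3 4 7 0 8]
After op 5 (out_shuffle): [9 3 6 4 1 7 5 0 10 8 2]
After op 6 (reverse): [2 8 10 0 5 7 1 4 6 3 9]
After op 7 (reverse): [9 3 6 4 1 7 5 0 10 8 2]
Card 3 is at position 1.

Answer: 1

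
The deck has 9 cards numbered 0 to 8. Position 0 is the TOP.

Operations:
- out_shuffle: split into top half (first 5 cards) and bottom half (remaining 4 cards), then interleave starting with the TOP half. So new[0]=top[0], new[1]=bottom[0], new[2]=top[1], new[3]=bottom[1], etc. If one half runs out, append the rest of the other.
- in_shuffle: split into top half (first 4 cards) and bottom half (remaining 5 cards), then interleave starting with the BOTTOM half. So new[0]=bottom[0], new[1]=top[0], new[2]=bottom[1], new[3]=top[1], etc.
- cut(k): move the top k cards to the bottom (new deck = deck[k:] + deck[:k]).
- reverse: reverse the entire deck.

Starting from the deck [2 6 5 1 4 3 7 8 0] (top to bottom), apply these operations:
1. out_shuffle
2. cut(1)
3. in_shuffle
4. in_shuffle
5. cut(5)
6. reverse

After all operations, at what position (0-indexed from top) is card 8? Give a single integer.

After op 1 (out_shuffle): [2 3 6 7 5 8 1 0 4]
After op 2 (cut(1)): [3 6 7 5 8 1 0 4 2]
After op 3 (in_shuffle): [8 3 1 6 0 7 4 5 2]
After op 4 (in_shuffle): [0 8 7 3 4 1 5 6 2]
After op 5 (cut(5)): [1 5 6 2 0 8 7 3 4]
After op 6 (reverse): [4 3 7 8 0 2 6 5 1]
Card 8 is at position 3.

Answer: 3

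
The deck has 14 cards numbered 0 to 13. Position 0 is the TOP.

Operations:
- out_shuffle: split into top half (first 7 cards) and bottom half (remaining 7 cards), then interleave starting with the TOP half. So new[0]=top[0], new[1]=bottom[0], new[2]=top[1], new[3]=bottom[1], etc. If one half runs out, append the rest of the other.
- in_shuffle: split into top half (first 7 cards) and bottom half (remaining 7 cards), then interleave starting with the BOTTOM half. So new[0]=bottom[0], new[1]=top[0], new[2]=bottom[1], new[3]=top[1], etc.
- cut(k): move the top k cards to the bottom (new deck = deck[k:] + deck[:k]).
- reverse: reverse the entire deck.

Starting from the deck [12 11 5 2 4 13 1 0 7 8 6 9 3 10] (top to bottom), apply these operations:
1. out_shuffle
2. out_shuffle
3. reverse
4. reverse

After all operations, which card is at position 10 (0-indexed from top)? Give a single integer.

Answer: 8

Derivation:
After op 1 (out_shuffle): [12 0 11 7 5 8 2 6 4 9 13 3 1 10]
After op 2 (out_shuffle): [12 6 0 4 11 9 7 13 5 3 8 1 2 10]
After op 3 (reverse): [10 2 1 8 3 5 13 7 9 11 4 0 6 12]
After op 4 (reverse): [12 6 0 4 11 9 7 13 5 3 8 1 2 10]
Position 10: card 8.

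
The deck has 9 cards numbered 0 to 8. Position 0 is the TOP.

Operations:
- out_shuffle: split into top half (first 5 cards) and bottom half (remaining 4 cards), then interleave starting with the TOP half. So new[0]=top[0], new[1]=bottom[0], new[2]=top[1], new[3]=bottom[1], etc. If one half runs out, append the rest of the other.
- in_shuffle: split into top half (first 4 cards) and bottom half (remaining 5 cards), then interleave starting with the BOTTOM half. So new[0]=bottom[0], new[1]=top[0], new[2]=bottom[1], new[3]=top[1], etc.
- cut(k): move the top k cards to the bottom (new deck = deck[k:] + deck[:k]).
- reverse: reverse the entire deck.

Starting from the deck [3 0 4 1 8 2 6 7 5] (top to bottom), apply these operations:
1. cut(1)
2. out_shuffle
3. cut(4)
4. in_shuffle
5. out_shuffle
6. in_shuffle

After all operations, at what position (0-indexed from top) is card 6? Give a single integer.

Answer: 8

Derivation:
After op 1 (cut(1)): [0 4 1 8 2 6 7 5 3]
After op 2 (out_shuffle): [0 6 4 7 1 5 8 3 2]
After op 3 (cut(4)): [1 5 8 3 2 0 6 4 7]
After op 4 (in_shuffle): [2 1 0 5 6 8 4 3 7]
After op 5 (out_shuffle): [2 8 1 4 0 3 5 7 6]
After op 6 (in_shuffle): [0 2 3 8 5 1 7 4 6]
Card 6 is at position 8.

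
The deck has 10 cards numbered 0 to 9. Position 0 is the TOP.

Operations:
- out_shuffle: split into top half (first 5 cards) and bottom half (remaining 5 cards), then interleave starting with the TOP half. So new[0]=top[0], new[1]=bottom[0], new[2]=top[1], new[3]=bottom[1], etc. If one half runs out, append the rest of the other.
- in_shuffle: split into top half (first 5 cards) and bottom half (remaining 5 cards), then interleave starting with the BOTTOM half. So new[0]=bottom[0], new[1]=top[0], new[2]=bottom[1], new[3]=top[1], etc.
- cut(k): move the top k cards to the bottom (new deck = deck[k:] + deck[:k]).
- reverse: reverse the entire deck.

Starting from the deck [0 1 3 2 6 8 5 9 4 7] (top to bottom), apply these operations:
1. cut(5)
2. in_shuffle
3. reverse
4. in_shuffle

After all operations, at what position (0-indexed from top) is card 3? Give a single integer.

Answer: 0

Derivation:
After op 1 (cut(5)): [8 5 9 4 7 0 1 3 2 6]
After op 2 (in_shuffle): [0 8 1 5 3 9 2 4 6 7]
After op 3 (reverse): [7 6 4 2 9 3 5 1 8 0]
After op 4 (in_shuffle): [3 7 5 6 1 4 8 2 0 9]
Card 3 is at position 0.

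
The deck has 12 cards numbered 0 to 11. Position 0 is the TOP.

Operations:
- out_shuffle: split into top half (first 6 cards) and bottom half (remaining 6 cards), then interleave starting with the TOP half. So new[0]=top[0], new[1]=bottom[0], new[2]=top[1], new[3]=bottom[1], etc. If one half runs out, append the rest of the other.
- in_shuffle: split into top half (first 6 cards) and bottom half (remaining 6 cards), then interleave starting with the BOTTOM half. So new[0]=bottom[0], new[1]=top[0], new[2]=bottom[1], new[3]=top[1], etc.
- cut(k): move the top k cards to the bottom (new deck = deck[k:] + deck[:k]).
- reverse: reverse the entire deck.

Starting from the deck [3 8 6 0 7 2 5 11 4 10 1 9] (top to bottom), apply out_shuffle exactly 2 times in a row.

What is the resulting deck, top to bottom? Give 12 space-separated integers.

After op 1 (out_shuffle): [3 5 8 11 6 4 0 10 7 1 2 9]
After op 2 (out_shuffle): [3 0 5 10 8 7 11 1 6 2 4 9]

Answer: 3 0 5 10 8 7 11 1 6 2 4 9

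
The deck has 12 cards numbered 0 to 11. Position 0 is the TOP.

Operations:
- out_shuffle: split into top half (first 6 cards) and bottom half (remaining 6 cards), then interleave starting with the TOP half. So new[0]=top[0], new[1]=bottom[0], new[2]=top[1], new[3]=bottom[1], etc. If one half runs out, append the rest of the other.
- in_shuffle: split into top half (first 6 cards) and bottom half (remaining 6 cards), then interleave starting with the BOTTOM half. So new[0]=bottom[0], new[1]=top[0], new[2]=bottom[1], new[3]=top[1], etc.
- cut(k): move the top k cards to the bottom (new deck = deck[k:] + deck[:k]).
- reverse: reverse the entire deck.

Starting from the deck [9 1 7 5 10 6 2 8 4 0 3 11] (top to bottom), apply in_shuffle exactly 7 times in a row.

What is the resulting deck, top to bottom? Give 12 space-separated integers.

After op 1 (in_shuffle): [2 9 8 1 4 7 0 5 3 10 11 6]
After op 2 (in_shuffle): [0 2 5 9 3 8 10 1 11 4 6 7]
After op 3 (in_shuffle): [10 0 1 2 11 5 4 9 6 3 7 8]
After op 4 (in_shuffle): [4 10 9 0 6 1 3 2 7 11 8 5]
After op 5 (in_shuffle): [3 4 2 10 7 9 11 0 8 6 5 1]
After op 6 (in_shuffle): [11 3 0 4 8 2 6 10 5 7 1 9]
After op 7 (in_shuffle): [6 11 10 3 5 0 7 4 1 8 9 2]

Answer: 6 11 10 3 5 0 7 4 1 8 9 2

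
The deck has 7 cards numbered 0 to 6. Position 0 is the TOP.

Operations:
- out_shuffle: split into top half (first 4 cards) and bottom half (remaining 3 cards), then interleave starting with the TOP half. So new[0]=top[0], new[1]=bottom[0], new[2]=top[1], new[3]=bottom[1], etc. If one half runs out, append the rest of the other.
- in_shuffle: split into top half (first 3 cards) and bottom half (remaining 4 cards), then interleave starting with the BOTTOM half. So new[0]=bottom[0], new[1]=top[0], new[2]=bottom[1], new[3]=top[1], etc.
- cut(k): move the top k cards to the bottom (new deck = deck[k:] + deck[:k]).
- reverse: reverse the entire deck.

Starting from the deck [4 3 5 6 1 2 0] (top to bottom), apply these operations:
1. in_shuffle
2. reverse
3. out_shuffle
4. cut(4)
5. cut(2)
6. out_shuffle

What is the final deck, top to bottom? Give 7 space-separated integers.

After op 1 (in_shuffle): [6 4 1 3 2 5 0]
After op 2 (reverse): [0 5 2 3 1 4 6]
After op 3 (out_shuffle): [0 1 5 4 2 6 3]
After op 4 (cut(4)): [2 6 3 0 1 5 4]
After op 5 (cut(2)): [3 0 1 5 4 2 6]
After op 6 (out_shuffle): [3 4 0 2 1 6 5]

Answer: 3 4 0 2 1 6 5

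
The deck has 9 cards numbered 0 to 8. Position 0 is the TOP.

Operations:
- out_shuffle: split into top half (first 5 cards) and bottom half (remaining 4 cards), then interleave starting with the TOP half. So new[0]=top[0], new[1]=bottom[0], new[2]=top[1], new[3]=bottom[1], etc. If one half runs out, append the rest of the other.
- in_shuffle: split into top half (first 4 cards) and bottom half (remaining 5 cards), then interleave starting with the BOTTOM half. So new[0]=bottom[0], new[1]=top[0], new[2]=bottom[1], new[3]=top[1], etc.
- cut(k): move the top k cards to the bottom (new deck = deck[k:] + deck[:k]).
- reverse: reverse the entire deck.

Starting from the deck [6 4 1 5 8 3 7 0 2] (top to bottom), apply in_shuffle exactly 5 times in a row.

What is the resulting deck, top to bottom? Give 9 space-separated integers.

After op 1 (in_shuffle): [8 6 3 4 7 1 0 5 2]
After op 2 (in_shuffle): [7 8 1 6 0 3 5 4 2]
After op 3 (in_shuffle): [0 7 3 8 5 1 4 6 2]
After op 4 (in_shuffle): [5 0 1 7 4 3 6 8 2]
After op 5 (in_shuffle): [4 5 3 0 6 1 8 7 2]

Answer: 4 5 3 0 6 1 8 7 2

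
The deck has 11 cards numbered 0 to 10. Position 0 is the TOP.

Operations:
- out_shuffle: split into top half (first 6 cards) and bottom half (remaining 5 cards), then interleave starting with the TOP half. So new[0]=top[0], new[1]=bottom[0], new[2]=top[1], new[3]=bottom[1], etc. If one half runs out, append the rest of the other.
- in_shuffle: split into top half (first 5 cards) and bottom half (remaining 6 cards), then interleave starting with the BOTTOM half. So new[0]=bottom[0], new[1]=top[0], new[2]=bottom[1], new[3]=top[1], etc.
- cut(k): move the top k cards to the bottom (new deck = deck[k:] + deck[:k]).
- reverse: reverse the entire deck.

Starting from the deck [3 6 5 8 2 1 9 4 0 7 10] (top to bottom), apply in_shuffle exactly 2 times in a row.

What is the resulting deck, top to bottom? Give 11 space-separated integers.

After op 1 (in_shuffle): [1 3 9 6 4 5 0 8 7 2 10]
After op 2 (in_shuffle): [5 1 0 3 8 9 7 6 2 4 10]

Answer: 5 1 0 3 8 9 7 6 2 4 10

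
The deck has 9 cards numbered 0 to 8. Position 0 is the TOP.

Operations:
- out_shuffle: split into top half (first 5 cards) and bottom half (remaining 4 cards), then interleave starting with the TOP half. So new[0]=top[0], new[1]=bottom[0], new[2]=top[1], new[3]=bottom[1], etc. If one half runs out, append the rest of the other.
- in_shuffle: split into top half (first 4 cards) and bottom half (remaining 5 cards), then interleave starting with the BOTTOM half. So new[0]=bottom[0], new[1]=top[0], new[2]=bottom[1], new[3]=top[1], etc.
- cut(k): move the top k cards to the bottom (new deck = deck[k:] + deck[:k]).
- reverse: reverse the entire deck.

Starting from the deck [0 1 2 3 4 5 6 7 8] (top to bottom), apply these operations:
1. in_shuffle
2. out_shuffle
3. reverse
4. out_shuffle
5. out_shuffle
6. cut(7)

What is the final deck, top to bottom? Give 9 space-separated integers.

After op 1 (in_shuffle): [4 0 5 1 6 2 7 3 8]
After op 2 (out_shuffle): [4 2 0 7 5 3 1 8 6]
After op 3 (reverse): [6 8 1 3 5 7 0 2 4]
After op 4 (out_shuffle): [6 7 8 0 1 2 3 4 5]
After op 5 (out_shuffle): [6 2 7 3 8 4 0 5 1]
After op 6 (cut(7)): [5 1 6 2 7 3 8 4 0]

Answer: 5 1 6 2 7 3 8 4 0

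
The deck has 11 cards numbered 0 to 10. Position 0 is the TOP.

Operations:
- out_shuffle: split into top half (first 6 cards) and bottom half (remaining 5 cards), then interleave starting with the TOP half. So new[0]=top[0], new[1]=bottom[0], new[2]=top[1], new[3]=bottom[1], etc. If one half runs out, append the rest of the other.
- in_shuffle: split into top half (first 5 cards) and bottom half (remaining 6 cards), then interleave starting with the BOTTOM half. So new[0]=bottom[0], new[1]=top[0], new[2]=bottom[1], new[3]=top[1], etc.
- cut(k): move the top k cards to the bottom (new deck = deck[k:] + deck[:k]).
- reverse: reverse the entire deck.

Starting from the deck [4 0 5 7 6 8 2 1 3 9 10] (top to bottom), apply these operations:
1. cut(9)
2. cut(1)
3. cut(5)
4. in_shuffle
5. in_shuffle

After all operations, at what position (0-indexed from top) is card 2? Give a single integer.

After op 1 (cut(9)): [9 10 4 0 5 7 6 8 2 1 3]
After op 2 (cut(1)): [10 4 0 5 7 6 8 2 1 3 9]
After op 3 (cut(5)): [6 8 2 1 3 9 10 4 0 5 7]
After op 4 (in_shuffle): [9 6 10 8 4 2 0 1 5 3 7]
After op 5 (in_shuffle): [2 9 0 6 1 10 5 8 3 4 7]
Card 2 is at position 0.

Answer: 0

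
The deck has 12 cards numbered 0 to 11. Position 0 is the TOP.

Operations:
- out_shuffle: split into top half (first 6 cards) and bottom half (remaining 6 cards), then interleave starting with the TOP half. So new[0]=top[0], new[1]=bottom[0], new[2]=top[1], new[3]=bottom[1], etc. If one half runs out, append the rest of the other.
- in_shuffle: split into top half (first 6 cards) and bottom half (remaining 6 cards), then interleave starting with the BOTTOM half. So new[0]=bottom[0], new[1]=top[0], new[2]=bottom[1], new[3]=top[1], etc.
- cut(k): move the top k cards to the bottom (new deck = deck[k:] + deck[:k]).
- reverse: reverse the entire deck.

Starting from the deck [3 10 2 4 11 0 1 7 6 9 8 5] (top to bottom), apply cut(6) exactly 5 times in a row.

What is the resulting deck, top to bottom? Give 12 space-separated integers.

After op 1 (cut(6)): [1 7 6 9 8 5 3 10 2 4 11 0]
After op 2 (cut(6)): [3 10 2 4 11 0 1 7 6 9 8 5]
After op 3 (cut(6)): [1 7 6 9 8 5 3 10 2 4 11 0]
After op 4 (cut(6)): [3 10 2 4 11 0 1 7 6 9 8 5]
After op 5 (cut(6)): [1 7 6 9 8 5 3 10 2 4 11 0]

Answer: 1 7 6 9 8 5 3 10 2 4 11 0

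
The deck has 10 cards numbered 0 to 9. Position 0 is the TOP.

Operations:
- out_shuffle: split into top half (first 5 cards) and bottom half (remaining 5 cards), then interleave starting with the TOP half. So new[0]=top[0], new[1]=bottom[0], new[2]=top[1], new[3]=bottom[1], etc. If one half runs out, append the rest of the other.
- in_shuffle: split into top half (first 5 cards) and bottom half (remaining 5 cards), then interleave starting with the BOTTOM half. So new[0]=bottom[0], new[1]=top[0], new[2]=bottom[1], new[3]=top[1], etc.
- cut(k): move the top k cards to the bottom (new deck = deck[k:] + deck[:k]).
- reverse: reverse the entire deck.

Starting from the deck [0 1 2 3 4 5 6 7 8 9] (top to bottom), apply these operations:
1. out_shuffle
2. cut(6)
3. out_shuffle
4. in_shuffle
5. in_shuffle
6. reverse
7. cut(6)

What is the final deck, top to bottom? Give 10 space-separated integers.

After op 1 (out_shuffle): [0 5 1 6 2 7 3 8 4 9]
After op 2 (cut(6)): [3 8 4 9 0 5 1 6 2 7]
After op 3 (out_shuffle): [3 5 8 1 4 6 9 2 0 7]
After op 4 (in_shuffle): [6 3 9 5 2 8 0 1 7 4]
After op 5 (in_shuffle): [8 6 0 3 1 9 7 5 4 2]
After op 6 (reverse): [2 4 5 7 9 1 3 0 6 8]
After op 7 (cut(6)): [3 0 6 8 2 4 5 7 9 1]

Answer: 3 0 6 8 2 4 5 7 9 1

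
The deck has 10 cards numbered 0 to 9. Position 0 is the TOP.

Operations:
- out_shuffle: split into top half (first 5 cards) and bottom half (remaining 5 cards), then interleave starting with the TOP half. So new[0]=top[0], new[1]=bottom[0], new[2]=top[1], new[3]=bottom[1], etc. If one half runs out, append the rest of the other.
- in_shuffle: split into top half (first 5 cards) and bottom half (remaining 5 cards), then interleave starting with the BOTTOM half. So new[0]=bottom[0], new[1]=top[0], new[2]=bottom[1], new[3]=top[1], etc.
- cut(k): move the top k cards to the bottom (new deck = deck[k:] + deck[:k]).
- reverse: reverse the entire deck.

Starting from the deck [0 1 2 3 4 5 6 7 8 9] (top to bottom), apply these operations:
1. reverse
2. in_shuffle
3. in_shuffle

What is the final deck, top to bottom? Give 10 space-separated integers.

Answer: 7 4 1 9 6 3 0 8 5 2

Derivation:
After op 1 (reverse): [9 8 7 6 5 4 3 2 1 0]
After op 2 (in_shuffle): [4 9 3 8 2 7 1 6 0 5]
After op 3 (in_shuffle): [7 4 1 9 6 3 0 8 5 2]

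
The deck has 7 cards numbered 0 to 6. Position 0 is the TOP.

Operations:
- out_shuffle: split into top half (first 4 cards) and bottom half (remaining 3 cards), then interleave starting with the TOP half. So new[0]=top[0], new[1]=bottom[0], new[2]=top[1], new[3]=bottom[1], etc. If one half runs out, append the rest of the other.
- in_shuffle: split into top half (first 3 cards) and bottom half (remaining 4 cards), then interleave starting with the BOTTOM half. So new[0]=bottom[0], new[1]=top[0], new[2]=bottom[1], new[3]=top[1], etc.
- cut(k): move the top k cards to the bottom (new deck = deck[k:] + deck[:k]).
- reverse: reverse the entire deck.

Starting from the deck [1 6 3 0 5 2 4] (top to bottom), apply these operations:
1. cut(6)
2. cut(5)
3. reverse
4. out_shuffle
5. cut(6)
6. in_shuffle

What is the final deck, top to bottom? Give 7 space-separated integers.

After op 1 (cut(6)): [4 1 6 3 0 5 2]
After op 2 (cut(5)): [5 2 4 1 6 3 0]
After op 3 (reverse): [0 3 6 1 4 2 5]
After op 4 (out_shuffle): [0 4 3 2 6 5 1]
After op 5 (cut(6)): [1 0 4 3 2 6 5]
After op 6 (in_shuffle): [3 1 2 0 6 4 5]

Answer: 3 1 2 0 6 4 5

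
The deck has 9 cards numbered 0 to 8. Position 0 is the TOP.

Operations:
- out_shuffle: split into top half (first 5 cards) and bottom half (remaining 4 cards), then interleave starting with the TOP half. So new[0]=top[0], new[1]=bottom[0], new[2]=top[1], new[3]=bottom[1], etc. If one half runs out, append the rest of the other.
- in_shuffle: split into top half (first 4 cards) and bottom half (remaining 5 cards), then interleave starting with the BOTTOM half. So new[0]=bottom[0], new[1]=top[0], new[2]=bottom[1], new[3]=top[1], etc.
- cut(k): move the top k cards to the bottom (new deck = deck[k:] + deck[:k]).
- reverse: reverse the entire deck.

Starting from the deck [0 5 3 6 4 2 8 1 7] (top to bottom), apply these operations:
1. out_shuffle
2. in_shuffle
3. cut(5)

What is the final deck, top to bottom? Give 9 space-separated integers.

After op 1 (out_shuffle): [0 2 5 8 3 1 6 7 4]
After op 2 (in_shuffle): [3 0 1 2 6 5 7 8 4]
After op 3 (cut(5)): [5 7 8 4 3 0 1 2 6]

Answer: 5 7 8 4 3 0 1 2 6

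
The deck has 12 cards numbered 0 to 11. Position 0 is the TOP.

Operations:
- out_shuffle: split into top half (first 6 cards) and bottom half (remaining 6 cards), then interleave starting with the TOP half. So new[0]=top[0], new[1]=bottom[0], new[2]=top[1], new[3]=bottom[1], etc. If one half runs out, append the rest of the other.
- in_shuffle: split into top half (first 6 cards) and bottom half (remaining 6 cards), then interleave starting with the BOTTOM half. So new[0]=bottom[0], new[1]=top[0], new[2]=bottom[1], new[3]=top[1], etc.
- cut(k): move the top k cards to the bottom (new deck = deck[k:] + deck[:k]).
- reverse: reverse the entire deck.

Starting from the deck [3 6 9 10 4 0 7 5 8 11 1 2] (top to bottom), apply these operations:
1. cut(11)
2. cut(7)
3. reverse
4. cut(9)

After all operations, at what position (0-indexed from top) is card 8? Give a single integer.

Answer: 0

Derivation:
After op 1 (cut(11)): [2 3 6 9 10 4 0 7 5 8 11 1]
After op 2 (cut(7)): [7 5 8 11 1 2 3 6 9 10 4 0]
After op 3 (reverse): [0 4 10 9 6 3 2 1 11 8 5 7]
After op 4 (cut(9)): [8 5 7 0 4 10 9 6 3 2 1 11]
Card 8 is at position 0.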